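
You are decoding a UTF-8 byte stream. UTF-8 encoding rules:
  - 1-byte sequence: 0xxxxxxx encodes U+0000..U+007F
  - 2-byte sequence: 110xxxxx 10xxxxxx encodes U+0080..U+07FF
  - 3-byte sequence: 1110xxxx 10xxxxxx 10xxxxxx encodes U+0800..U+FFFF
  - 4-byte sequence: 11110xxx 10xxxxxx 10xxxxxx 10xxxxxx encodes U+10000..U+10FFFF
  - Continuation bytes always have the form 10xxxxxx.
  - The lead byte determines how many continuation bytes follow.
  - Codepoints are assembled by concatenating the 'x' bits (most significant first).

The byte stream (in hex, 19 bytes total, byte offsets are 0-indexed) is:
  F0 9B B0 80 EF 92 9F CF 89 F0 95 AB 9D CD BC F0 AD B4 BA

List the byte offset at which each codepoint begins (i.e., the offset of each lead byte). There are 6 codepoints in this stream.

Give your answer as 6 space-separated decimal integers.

Byte[0]=F0: 4-byte lead, need 3 cont bytes. acc=0x0
Byte[1]=9B: continuation. acc=(acc<<6)|0x1B=0x1B
Byte[2]=B0: continuation. acc=(acc<<6)|0x30=0x6F0
Byte[3]=80: continuation. acc=(acc<<6)|0x00=0x1BC00
Completed: cp=U+1BC00 (starts at byte 0)
Byte[4]=EF: 3-byte lead, need 2 cont bytes. acc=0xF
Byte[5]=92: continuation. acc=(acc<<6)|0x12=0x3D2
Byte[6]=9F: continuation. acc=(acc<<6)|0x1F=0xF49F
Completed: cp=U+F49F (starts at byte 4)
Byte[7]=CF: 2-byte lead, need 1 cont bytes. acc=0xF
Byte[8]=89: continuation. acc=(acc<<6)|0x09=0x3C9
Completed: cp=U+03C9 (starts at byte 7)
Byte[9]=F0: 4-byte lead, need 3 cont bytes. acc=0x0
Byte[10]=95: continuation. acc=(acc<<6)|0x15=0x15
Byte[11]=AB: continuation. acc=(acc<<6)|0x2B=0x56B
Byte[12]=9D: continuation. acc=(acc<<6)|0x1D=0x15ADD
Completed: cp=U+15ADD (starts at byte 9)
Byte[13]=CD: 2-byte lead, need 1 cont bytes. acc=0xD
Byte[14]=BC: continuation. acc=(acc<<6)|0x3C=0x37C
Completed: cp=U+037C (starts at byte 13)
Byte[15]=F0: 4-byte lead, need 3 cont bytes. acc=0x0
Byte[16]=AD: continuation. acc=(acc<<6)|0x2D=0x2D
Byte[17]=B4: continuation. acc=(acc<<6)|0x34=0xB74
Byte[18]=BA: continuation. acc=(acc<<6)|0x3A=0x2DD3A
Completed: cp=U+2DD3A (starts at byte 15)

Answer: 0 4 7 9 13 15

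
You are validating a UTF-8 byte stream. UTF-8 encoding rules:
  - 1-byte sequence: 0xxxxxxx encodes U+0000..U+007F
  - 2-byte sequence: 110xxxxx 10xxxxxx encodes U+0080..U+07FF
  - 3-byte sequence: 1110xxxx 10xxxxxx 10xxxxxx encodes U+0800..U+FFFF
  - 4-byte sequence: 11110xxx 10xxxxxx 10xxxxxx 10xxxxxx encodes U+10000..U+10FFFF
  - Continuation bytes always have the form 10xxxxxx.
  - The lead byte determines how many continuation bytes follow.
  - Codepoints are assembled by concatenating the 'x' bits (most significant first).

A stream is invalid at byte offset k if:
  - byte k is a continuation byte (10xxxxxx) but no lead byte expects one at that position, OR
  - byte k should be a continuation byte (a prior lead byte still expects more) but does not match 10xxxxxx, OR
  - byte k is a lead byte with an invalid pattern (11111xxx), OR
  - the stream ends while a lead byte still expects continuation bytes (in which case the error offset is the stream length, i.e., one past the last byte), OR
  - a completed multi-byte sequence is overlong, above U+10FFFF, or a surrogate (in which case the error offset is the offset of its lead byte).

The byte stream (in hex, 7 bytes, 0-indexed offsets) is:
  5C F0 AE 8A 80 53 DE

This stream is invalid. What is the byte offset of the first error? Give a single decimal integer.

Byte[0]=5C: 1-byte ASCII. cp=U+005C
Byte[1]=F0: 4-byte lead, need 3 cont bytes. acc=0x0
Byte[2]=AE: continuation. acc=(acc<<6)|0x2E=0x2E
Byte[3]=8A: continuation. acc=(acc<<6)|0x0A=0xB8A
Byte[4]=80: continuation. acc=(acc<<6)|0x00=0x2E280
Completed: cp=U+2E280 (starts at byte 1)
Byte[5]=53: 1-byte ASCII. cp=U+0053
Byte[6]=DE: 2-byte lead, need 1 cont bytes. acc=0x1E
Byte[7]: stream ended, expected continuation. INVALID

Answer: 7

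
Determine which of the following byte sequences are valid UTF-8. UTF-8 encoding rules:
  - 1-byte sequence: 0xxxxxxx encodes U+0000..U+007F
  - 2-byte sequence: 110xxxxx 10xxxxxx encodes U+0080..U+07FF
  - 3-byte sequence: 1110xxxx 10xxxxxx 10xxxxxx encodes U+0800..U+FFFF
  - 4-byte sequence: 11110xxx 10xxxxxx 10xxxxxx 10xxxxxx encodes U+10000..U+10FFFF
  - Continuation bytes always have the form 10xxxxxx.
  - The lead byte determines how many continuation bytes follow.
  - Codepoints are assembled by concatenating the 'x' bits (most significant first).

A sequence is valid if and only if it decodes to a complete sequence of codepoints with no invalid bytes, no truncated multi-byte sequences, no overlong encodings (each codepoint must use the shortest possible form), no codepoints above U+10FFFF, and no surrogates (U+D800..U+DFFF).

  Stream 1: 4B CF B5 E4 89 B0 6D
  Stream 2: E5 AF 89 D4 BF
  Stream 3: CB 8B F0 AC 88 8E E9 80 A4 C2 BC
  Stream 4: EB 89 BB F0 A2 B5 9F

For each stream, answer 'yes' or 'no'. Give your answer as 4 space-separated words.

Answer: yes yes yes yes

Derivation:
Stream 1: decodes cleanly. VALID
Stream 2: decodes cleanly. VALID
Stream 3: decodes cleanly. VALID
Stream 4: decodes cleanly. VALID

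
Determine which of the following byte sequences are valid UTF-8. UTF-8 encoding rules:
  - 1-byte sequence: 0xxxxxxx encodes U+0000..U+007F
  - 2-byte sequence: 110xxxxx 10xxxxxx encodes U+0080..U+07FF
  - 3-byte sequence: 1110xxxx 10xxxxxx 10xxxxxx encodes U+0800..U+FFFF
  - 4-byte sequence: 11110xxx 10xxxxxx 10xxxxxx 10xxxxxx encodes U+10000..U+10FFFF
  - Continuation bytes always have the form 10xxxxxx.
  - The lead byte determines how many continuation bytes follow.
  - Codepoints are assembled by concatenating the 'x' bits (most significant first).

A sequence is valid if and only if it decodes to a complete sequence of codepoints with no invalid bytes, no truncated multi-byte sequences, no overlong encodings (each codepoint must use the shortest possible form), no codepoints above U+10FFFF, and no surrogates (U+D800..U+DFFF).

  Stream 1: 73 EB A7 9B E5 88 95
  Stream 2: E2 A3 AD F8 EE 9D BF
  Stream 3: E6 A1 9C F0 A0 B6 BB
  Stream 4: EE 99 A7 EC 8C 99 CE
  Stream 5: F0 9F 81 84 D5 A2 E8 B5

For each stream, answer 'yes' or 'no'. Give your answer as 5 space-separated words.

Answer: yes no yes no no

Derivation:
Stream 1: decodes cleanly. VALID
Stream 2: error at byte offset 3. INVALID
Stream 3: decodes cleanly. VALID
Stream 4: error at byte offset 7. INVALID
Stream 5: error at byte offset 8. INVALID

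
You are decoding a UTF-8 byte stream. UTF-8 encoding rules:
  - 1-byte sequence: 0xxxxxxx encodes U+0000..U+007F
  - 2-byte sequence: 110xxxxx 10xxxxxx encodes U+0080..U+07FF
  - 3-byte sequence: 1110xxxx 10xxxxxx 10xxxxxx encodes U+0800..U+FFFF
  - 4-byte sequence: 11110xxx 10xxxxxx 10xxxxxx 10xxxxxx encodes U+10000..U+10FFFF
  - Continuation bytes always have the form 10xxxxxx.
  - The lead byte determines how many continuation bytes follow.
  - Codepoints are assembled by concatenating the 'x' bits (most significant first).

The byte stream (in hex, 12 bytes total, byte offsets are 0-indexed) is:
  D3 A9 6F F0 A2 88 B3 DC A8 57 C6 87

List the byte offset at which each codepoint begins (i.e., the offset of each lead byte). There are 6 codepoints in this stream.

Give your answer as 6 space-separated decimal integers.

Answer: 0 2 3 7 9 10

Derivation:
Byte[0]=D3: 2-byte lead, need 1 cont bytes. acc=0x13
Byte[1]=A9: continuation. acc=(acc<<6)|0x29=0x4E9
Completed: cp=U+04E9 (starts at byte 0)
Byte[2]=6F: 1-byte ASCII. cp=U+006F
Byte[3]=F0: 4-byte lead, need 3 cont bytes. acc=0x0
Byte[4]=A2: continuation. acc=(acc<<6)|0x22=0x22
Byte[5]=88: continuation. acc=(acc<<6)|0x08=0x888
Byte[6]=B3: continuation. acc=(acc<<6)|0x33=0x22233
Completed: cp=U+22233 (starts at byte 3)
Byte[7]=DC: 2-byte lead, need 1 cont bytes. acc=0x1C
Byte[8]=A8: continuation. acc=(acc<<6)|0x28=0x728
Completed: cp=U+0728 (starts at byte 7)
Byte[9]=57: 1-byte ASCII. cp=U+0057
Byte[10]=C6: 2-byte lead, need 1 cont bytes. acc=0x6
Byte[11]=87: continuation. acc=(acc<<6)|0x07=0x187
Completed: cp=U+0187 (starts at byte 10)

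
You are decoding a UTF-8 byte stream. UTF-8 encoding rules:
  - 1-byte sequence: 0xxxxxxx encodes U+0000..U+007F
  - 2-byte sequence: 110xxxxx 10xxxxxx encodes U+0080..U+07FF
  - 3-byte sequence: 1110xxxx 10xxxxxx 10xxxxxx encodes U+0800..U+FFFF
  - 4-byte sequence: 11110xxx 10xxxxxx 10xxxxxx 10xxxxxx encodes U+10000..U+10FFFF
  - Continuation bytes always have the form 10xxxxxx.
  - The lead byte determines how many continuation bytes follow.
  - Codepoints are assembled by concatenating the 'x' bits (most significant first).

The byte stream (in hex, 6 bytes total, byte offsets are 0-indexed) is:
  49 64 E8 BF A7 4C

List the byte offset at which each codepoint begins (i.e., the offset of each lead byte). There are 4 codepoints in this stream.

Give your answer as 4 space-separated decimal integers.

Byte[0]=49: 1-byte ASCII. cp=U+0049
Byte[1]=64: 1-byte ASCII. cp=U+0064
Byte[2]=E8: 3-byte lead, need 2 cont bytes. acc=0x8
Byte[3]=BF: continuation. acc=(acc<<6)|0x3F=0x23F
Byte[4]=A7: continuation. acc=(acc<<6)|0x27=0x8FE7
Completed: cp=U+8FE7 (starts at byte 2)
Byte[5]=4C: 1-byte ASCII. cp=U+004C

Answer: 0 1 2 5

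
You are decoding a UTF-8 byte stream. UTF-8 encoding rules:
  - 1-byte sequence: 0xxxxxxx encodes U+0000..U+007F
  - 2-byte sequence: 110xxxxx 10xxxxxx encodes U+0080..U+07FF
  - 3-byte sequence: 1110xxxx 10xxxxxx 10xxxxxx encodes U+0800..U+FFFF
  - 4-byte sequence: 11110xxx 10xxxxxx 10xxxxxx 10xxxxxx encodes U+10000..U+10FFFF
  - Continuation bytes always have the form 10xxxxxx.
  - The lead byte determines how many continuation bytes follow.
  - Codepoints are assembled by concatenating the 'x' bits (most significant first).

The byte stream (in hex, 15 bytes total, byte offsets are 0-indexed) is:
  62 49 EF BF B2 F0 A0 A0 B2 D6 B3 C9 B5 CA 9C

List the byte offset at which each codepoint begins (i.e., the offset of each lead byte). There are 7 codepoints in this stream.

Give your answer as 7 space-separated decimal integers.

Answer: 0 1 2 5 9 11 13

Derivation:
Byte[0]=62: 1-byte ASCII. cp=U+0062
Byte[1]=49: 1-byte ASCII. cp=U+0049
Byte[2]=EF: 3-byte lead, need 2 cont bytes. acc=0xF
Byte[3]=BF: continuation. acc=(acc<<6)|0x3F=0x3FF
Byte[4]=B2: continuation. acc=(acc<<6)|0x32=0xFFF2
Completed: cp=U+FFF2 (starts at byte 2)
Byte[5]=F0: 4-byte lead, need 3 cont bytes. acc=0x0
Byte[6]=A0: continuation. acc=(acc<<6)|0x20=0x20
Byte[7]=A0: continuation. acc=(acc<<6)|0x20=0x820
Byte[8]=B2: continuation. acc=(acc<<6)|0x32=0x20832
Completed: cp=U+20832 (starts at byte 5)
Byte[9]=D6: 2-byte lead, need 1 cont bytes. acc=0x16
Byte[10]=B3: continuation. acc=(acc<<6)|0x33=0x5B3
Completed: cp=U+05B3 (starts at byte 9)
Byte[11]=C9: 2-byte lead, need 1 cont bytes. acc=0x9
Byte[12]=B5: continuation. acc=(acc<<6)|0x35=0x275
Completed: cp=U+0275 (starts at byte 11)
Byte[13]=CA: 2-byte lead, need 1 cont bytes. acc=0xA
Byte[14]=9C: continuation. acc=(acc<<6)|0x1C=0x29C
Completed: cp=U+029C (starts at byte 13)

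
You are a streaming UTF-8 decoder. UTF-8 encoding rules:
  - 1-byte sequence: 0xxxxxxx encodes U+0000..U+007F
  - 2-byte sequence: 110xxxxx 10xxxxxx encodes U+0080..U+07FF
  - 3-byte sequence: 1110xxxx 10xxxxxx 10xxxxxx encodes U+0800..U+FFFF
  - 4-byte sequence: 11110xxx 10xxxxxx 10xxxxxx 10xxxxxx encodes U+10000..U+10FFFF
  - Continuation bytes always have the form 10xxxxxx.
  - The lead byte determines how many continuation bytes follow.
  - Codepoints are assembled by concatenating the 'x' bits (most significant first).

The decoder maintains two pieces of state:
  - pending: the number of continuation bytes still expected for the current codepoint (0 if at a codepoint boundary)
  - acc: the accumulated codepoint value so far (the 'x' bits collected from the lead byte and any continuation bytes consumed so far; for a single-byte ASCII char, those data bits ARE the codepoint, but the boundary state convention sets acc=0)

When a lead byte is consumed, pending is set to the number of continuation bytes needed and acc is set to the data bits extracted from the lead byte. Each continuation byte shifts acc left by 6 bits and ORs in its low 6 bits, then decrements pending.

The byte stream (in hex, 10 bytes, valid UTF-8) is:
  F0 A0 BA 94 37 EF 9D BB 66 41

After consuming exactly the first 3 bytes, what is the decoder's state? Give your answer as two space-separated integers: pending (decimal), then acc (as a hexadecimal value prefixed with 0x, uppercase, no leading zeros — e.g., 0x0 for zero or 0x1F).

Byte[0]=F0: 4-byte lead. pending=3, acc=0x0
Byte[1]=A0: continuation. acc=(acc<<6)|0x20=0x20, pending=2
Byte[2]=BA: continuation. acc=(acc<<6)|0x3A=0x83A, pending=1

Answer: 1 0x83A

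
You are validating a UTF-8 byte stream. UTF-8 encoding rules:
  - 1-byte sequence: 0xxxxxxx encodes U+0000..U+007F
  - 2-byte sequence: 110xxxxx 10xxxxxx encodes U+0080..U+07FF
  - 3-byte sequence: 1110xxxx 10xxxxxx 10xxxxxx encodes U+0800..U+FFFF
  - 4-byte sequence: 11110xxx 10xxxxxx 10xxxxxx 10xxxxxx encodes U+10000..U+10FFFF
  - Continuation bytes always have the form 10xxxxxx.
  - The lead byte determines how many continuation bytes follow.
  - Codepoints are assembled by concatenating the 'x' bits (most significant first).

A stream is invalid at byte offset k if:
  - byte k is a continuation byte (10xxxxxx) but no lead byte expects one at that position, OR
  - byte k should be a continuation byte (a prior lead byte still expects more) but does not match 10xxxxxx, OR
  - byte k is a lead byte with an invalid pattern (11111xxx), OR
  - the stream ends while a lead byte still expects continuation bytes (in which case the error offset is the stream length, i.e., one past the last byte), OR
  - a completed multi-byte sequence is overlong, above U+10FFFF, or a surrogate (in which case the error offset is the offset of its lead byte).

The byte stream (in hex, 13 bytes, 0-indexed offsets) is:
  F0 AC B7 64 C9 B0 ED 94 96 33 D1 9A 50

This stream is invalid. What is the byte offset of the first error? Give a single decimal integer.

Answer: 3

Derivation:
Byte[0]=F0: 4-byte lead, need 3 cont bytes. acc=0x0
Byte[1]=AC: continuation. acc=(acc<<6)|0x2C=0x2C
Byte[2]=B7: continuation. acc=(acc<<6)|0x37=0xB37
Byte[3]=64: expected 10xxxxxx continuation. INVALID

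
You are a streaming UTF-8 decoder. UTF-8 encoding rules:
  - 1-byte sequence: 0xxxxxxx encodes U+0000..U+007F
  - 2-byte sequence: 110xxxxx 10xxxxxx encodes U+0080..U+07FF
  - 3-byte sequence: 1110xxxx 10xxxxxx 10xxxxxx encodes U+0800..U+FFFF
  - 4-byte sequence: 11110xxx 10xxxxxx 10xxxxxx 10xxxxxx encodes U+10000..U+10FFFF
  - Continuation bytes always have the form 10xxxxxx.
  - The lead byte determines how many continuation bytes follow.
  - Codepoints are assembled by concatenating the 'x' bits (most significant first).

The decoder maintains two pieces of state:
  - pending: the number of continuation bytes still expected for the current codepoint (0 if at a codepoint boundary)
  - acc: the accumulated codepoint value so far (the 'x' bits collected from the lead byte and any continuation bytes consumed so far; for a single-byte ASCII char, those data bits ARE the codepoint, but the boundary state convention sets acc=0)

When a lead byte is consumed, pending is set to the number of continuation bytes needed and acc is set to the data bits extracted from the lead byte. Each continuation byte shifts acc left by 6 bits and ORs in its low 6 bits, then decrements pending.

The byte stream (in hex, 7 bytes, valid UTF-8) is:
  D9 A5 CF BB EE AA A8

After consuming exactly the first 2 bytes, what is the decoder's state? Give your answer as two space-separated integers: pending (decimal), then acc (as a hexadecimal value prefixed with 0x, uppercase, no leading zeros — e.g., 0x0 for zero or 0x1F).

Byte[0]=D9: 2-byte lead. pending=1, acc=0x19
Byte[1]=A5: continuation. acc=(acc<<6)|0x25=0x665, pending=0

Answer: 0 0x665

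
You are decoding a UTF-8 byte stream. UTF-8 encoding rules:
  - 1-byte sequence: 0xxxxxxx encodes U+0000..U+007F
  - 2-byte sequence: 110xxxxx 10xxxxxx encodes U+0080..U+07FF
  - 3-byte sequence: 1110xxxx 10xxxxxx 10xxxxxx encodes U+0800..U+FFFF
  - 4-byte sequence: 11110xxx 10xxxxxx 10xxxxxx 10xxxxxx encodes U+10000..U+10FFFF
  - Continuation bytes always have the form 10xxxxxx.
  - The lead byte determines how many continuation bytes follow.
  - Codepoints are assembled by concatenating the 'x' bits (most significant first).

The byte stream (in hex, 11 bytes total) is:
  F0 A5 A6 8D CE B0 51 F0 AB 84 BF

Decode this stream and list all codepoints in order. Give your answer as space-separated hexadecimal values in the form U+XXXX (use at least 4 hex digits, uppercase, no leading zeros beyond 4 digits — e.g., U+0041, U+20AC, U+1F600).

Byte[0]=F0: 4-byte lead, need 3 cont bytes. acc=0x0
Byte[1]=A5: continuation. acc=(acc<<6)|0x25=0x25
Byte[2]=A6: continuation. acc=(acc<<6)|0x26=0x966
Byte[3]=8D: continuation. acc=(acc<<6)|0x0D=0x2598D
Completed: cp=U+2598D (starts at byte 0)
Byte[4]=CE: 2-byte lead, need 1 cont bytes. acc=0xE
Byte[5]=B0: continuation. acc=(acc<<6)|0x30=0x3B0
Completed: cp=U+03B0 (starts at byte 4)
Byte[6]=51: 1-byte ASCII. cp=U+0051
Byte[7]=F0: 4-byte lead, need 3 cont bytes. acc=0x0
Byte[8]=AB: continuation. acc=(acc<<6)|0x2B=0x2B
Byte[9]=84: continuation. acc=(acc<<6)|0x04=0xAC4
Byte[10]=BF: continuation. acc=(acc<<6)|0x3F=0x2B13F
Completed: cp=U+2B13F (starts at byte 7)

Answer: U+2598D U+03B0 U+0051 U+2B13F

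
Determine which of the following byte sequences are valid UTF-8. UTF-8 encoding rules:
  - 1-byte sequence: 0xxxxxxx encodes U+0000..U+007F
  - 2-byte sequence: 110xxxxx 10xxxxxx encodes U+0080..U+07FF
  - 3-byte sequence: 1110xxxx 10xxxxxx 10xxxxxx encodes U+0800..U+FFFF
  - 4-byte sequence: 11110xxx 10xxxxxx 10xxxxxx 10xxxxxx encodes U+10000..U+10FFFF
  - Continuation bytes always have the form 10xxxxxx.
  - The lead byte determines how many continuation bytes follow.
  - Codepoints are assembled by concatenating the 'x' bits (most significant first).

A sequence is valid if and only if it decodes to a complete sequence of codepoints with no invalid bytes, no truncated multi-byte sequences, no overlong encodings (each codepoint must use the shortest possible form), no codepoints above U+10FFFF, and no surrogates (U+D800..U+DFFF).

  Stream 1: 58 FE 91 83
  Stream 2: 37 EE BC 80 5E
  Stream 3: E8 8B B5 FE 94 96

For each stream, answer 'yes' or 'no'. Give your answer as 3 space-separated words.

Stream 1: error at byte offset 1. INVALID
Stream 2: decodes cleanly. VALID
Stream 3: error at byte offset 3. INVALID

Answer: no yes no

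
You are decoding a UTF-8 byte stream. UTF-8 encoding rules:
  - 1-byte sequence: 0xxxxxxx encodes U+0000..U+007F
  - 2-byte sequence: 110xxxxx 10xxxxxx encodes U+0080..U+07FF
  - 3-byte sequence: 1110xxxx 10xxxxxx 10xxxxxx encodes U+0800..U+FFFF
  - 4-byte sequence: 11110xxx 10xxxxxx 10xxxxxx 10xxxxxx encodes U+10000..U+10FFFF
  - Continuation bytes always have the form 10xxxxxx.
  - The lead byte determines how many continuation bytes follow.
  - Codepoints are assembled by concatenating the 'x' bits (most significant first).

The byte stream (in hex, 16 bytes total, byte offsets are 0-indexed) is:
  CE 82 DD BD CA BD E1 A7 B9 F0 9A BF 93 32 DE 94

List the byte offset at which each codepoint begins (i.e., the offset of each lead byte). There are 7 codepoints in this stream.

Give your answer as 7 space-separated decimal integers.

Byte[0]=CE: 2-byte lead, need 1 cont bytes. acc=0xE
Byte[1]=82: continuation. acc=(acc<<6)|0x02=0x382
Completed: cp=U+0382 (starts at byte 0)
Byte[2]=DD: 2-byte lead, need 1 cont bytes. acc=0x1D
Byte[3]=BD: continuation. acc=(acc<<6)|0x3D=0x77D
Completed: cp=U+077D (starts at byte 2)
Byte[4]=CA: 2-byte lead, need 1 cont bytes. acc=0xA
Byte[5]=BD: continuation. acc=(acc<<6)|0x3D=0x2BD
Completed: cp=U+02BD (starts at byte 4)
Byte[6]=E1: 3-byte lead, need 2 cont bytes. acc=0x1
Byte[7]=A7: continuation. acc=(acc<<6)|0x27=0x67
Byte[8]=B9: continuation. acc=(acc<<6)|0x39=0x19F9
Completed: cp=U+19F9 (starts at byte 6)
Byte[9]=F0: 4-byte lead, need 3 cont bytes. acc=0x0
Byte[10]=9A: continuation. acc=(acc<<6)|0x1A=0x1A
Byte[11]=BF: continuation. acc=(acc<<6)|0x3F=0x6BF
Byte[12]=93: continuation. acc=(acc<<6)|0x13=0x1AFD3
Completed: cp=U+1AFD3 (starts at byte 9)
Byte[13]=32: 1-byte ASCII. cp=U+0032
Byte[14]=DE: 2-byte lead, need 1 cont bytes. acc=0x1E
Byte[15]=94: continuation. acc=(acc<<6)|0x14=0x794
Completed: cp=U+0794 (starts at byte 14)

Answer: 0 2 4 6 9 13 14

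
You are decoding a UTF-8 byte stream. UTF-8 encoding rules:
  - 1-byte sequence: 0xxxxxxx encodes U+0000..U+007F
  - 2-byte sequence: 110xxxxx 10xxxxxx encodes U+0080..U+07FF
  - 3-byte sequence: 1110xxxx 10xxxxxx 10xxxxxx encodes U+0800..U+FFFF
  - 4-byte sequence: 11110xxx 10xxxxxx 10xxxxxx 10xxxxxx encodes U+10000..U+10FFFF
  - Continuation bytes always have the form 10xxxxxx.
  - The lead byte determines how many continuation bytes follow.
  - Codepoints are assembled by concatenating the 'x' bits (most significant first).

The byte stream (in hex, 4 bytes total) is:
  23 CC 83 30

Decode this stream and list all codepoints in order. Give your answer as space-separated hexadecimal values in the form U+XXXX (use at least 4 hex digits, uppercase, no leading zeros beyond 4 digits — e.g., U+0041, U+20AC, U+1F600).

Answer: U+0023 U+0303 U+0030

Derivation:
Byte[0]=23: 1-byte ASCII. cp=U+0023
Byte[1]=CC: 2-byte lead, need 1 cont bytes. acc=0xC
Byte[2]=83: continuation. acc=(acc<<6)|0x03=0x303
Completed: cp=U+0303 (starts at byte 1)
Byte[3]=30: 1-byte ASCII. cp=U+0030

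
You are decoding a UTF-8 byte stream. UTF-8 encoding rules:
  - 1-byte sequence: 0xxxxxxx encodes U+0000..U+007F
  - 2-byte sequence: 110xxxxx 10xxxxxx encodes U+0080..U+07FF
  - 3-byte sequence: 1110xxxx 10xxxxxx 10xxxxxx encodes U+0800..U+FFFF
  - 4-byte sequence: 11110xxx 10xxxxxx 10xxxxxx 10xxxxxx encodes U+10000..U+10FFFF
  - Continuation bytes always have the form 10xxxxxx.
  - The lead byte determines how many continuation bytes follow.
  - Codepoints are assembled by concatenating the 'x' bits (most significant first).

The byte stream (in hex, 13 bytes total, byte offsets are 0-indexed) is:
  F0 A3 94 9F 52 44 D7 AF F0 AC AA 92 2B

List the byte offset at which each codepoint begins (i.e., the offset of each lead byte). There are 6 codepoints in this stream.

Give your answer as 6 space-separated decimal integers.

Byte[0]=F0: 4-byte lead, need 3 cont bytes. acc=0x0
Byte[1]=A3: continuation. acc=(acc<<6)|0x23=0x23
Byte[2]=94: continuation. acc=(acc<<6)|0x14=0x8D4
Byte[3]=9F: continuation. acc=(acc<<6)|0x1F=0x2351F
Completed: cp=U+2351F (starts at byte 0)
Byte[4]=52: 1-byte ASCII. cp=U+0052
Byte[5]=44: 1-byte ASCII. cp=U+0044
Byte[6]=D7: 2-byte lead, need 1 cont bytes. acc=0x17
Byte[7]=AF: continuation. acc=(acc<<6)|0x2F=0x5EF
Completed: cp=U+05EF (starts at byte 6)
Byte[8]=F0: 4-byte lead, need 3 cont bytes. acc=0x0
Byte[9]=AC: continuation. acc=(acc<<6)|0x2C=0x2C
Byte[10]=AA: continuation. acc=(acc<<6)|0x2A=0xB2A
Byte[11]=92: continuation. acc=(acc<<6)|0x12=0x2CA92
Completed: cp=U+2CA92 (starts at byte 8)
Byte[12]=2B: 1-byte ASCII. cp=U+002B

Answer: 0 4 5 6 8 12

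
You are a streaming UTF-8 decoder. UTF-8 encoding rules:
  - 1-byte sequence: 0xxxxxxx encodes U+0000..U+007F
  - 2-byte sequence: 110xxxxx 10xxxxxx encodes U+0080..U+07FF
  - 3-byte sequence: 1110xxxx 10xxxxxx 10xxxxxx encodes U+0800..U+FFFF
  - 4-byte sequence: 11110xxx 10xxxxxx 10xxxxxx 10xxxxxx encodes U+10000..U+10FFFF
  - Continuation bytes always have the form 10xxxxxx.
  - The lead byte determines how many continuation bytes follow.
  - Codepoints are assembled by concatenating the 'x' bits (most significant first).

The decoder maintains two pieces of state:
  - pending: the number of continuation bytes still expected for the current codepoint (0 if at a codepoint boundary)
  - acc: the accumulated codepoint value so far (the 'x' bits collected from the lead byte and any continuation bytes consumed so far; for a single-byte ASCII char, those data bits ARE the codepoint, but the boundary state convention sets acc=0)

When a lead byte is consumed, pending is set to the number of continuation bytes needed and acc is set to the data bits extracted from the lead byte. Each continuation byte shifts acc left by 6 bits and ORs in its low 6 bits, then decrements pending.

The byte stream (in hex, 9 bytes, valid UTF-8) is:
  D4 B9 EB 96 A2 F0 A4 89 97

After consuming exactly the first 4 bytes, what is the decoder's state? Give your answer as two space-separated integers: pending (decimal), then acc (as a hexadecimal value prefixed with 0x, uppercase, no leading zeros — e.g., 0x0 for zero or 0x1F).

Answer: 1 0x2D6

Derivation:
Byte[0]=D4: 2-byte lead. pending=1, acc=0x14
Byte[1]=B9: continuation. acc=(acc<<6)|0x39=0x539, pending=0
Byte[2]=EB: 3-byte lead. pending=2, acc=0xB
Byte[3]=96: continuation. acc=(acc<<6)|0x16=0x2D6, pending=1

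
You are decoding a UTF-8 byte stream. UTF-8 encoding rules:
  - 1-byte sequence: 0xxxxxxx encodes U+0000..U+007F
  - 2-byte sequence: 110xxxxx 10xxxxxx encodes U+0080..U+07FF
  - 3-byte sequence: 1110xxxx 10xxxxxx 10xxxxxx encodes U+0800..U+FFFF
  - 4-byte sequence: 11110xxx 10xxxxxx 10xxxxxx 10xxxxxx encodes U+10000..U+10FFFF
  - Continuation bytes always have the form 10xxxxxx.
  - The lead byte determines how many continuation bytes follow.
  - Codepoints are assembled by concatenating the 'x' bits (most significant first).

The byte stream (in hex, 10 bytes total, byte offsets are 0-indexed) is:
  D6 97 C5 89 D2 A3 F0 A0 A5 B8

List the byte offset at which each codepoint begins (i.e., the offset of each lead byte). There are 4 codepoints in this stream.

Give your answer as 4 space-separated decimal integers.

Answer: 0 2 4 6

Derivation:
Byte[0]=D6: 2-byte lead, need 1 cont bytes. acc=0x16
Byte[1]=97: continuation. acc=(acc<<6)|0x17=0x597
Completed: cp=U+0597 (starts at byte 0)
Byte[2]=C5: 2-byte lead, need 1 cont bytes. acc=0x5
Byte[3]=89: continuation. acc=(acc<<6)|0x09=0x149
Completed: cp=U+0149 (starts at byte 2)
Byte[4]=D2: 2-byte lead, need 1 cont bytes. acc=0x12
Byte[5]=A3: continuation. acc=(acc<<6)|0x23=0x4A3
Completed: cp=U+04A3 (starts at byte 4)
Byte[6]=F0: 4-byte lead, need 3 cont bytes. acc=0x0
Byte[7]=A0: continuation. acc=(acc<<6)|0x20=0x20
Byte[8]=A5: continuation. acc=(acc<<6)|0x25=0x825
Byte[9]=B8: continuation. acc=(acc<<6)|0x38=0x20978
Completed: cp=U+20978 (starts at byte 6)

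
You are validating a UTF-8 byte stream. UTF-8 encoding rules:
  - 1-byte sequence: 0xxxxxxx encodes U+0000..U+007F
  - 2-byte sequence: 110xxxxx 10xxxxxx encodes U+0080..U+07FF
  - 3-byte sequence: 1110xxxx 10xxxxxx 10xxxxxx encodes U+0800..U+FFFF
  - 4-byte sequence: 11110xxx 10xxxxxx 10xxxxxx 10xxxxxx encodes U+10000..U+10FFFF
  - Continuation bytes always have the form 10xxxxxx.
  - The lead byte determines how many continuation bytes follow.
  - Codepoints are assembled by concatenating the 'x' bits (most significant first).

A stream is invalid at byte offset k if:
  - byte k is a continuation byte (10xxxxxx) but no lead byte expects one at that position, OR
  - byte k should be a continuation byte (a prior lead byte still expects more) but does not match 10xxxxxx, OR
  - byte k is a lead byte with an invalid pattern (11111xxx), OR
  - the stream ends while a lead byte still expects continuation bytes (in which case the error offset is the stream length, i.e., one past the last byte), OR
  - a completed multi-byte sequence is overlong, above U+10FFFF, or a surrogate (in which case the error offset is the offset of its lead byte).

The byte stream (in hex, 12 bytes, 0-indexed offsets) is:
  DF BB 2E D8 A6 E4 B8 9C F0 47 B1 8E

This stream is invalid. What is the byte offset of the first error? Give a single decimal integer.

Byte[0]=DF: 2-byte lead, need 1 cont bytes. acc=0x1F
Byte[1]=BB: continuation. acc=(acc<<6)|0x3B=0x7FB
Completed: cp=U+07FB (starts at byte 0)
Byte[2]=2E: 1-byte ASCII. cp=U+002E
Byte[3]=D8: 2-byte lead, need 1 cont bytes. acc=0x18
Byte[4]=A6: continuation. acc=(acc<<6)|0x26=0x626
Completed: cp=U+0626 (starts at byte 3)
Byte[5]=E4: 3-byte lead, need 2 cont bytes. acc=0x4
Byte[6]=B8: continuation. acc=(acc<<6)|0x38=0x138
Byte[7]=9C: continuation. acc=(acc<<6)|0x1C=0x4E1C
Completed: cp=U+4E1C (starts at byte 5)
Byte[8]=F0: 4-byte lead, need 3 cont bytes. acc=0x0
Byte[9]=47: expected 10xxxxxx continuation. INVALID

Answer: 9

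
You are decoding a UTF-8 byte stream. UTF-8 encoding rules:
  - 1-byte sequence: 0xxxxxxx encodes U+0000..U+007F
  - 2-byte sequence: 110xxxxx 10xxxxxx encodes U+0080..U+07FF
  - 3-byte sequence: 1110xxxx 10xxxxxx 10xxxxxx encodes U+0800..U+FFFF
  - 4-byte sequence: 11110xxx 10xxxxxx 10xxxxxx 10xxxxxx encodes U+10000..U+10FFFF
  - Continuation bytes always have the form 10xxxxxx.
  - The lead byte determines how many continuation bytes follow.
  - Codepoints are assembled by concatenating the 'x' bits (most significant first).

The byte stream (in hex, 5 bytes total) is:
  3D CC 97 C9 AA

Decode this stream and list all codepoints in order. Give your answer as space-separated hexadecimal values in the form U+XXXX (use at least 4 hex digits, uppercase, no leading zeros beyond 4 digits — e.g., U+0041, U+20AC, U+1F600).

Answer: U+003D U+0317 U+026A

Derivation:
Byte[0]=3D: 1-byte ASCII. cp=U+003D
Byte[1]=CC: 2-byte lead, need 1 cont bytes. acc=0xC
Byte[2]=97: continuation. acc=(acc<<6)|0x17=0x317
Completed: cp=U+0317 (starts at byte 1)
Byte[3]=C9: 2-byte lead, need 1 cont bytes. acc=0x9
Byte[4]=AA: continuation. acc=(acc<<6)|0x2A=0x26A
Completed: cp=U+026A (starts at byte 3)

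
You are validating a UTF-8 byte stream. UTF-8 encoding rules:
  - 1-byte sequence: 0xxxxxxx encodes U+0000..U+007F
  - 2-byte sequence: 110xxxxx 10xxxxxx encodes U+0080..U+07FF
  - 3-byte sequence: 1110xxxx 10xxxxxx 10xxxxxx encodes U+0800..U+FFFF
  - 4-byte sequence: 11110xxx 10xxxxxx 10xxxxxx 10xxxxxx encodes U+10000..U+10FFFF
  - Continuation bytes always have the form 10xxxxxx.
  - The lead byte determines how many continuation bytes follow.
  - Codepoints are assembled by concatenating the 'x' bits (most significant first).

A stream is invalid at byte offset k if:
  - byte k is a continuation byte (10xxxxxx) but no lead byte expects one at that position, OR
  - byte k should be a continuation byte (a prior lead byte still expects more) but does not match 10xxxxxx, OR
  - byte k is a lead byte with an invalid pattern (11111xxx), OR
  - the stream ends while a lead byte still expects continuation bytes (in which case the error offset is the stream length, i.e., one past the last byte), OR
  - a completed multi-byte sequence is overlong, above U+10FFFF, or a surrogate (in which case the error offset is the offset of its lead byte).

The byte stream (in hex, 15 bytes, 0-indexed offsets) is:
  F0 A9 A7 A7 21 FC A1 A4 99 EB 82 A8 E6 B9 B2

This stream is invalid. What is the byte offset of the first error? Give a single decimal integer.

Byte[0]=F0: 4-byte lead, need 3 cont bytes. acc=0x0
Byte[1]=A9: continuation. acc=(acc<<6)|0x29=0x29
Byte[2]=A7: continuation. acc=(acc<<6)|0x27=0xA67
Byte[3]=A7: continuation. acc=(acc<<6)|0x27=0x299E7
Completed: cp=U+299E7 (starts at byte 0)
Byte[4]=21: 1-byte ASCII. cp=U+0021
Byte[5]=FC: INVALID lead byte (not 0xxx/110x/1110/11110)

Answer: 5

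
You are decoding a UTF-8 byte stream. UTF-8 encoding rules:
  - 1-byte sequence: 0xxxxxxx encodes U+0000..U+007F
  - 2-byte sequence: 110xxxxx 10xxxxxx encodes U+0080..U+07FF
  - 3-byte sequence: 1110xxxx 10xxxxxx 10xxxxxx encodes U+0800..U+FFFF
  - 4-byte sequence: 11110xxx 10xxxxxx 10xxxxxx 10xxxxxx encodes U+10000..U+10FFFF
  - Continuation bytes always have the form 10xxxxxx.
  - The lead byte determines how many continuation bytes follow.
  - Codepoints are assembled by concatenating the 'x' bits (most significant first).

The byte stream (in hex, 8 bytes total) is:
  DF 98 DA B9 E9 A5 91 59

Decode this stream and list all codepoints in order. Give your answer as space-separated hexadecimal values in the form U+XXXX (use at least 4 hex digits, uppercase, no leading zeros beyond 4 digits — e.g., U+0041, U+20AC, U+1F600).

Byte[0]=DF: 2-byte lead, need 1 cont bytes. acc=0x1F
Byte[1]=98: continuation. acc=(acc<<6)|0x18=0x7D8
Completed: cp=U+07D8 (starts at byte 0)
Byte[2]=DA: 2-byte lead, need 1 cont bytes. acc=0x1A
Byte[3]=B9: continuation. acc=(acc<<6)|0x39=0x6B9
Completed: cp=U+06B9 (starts at byte 2)
Byte[4]=E9: 3-byte lead, need 2 cont bytes. acc=0x9
Byte[5]=A5: continuation. acc=(acc<<6)|0x25=0x265
Byte[6]=91: continuation. acc=(acc<<6)|0x11=0x9951
Completed: cp=U+9951 (starts at byte 4)
Byte[7]=59: 1-byte ASCII. cp=U+0059

Answer: U+07D8 U+06B9 U+9951 U+0059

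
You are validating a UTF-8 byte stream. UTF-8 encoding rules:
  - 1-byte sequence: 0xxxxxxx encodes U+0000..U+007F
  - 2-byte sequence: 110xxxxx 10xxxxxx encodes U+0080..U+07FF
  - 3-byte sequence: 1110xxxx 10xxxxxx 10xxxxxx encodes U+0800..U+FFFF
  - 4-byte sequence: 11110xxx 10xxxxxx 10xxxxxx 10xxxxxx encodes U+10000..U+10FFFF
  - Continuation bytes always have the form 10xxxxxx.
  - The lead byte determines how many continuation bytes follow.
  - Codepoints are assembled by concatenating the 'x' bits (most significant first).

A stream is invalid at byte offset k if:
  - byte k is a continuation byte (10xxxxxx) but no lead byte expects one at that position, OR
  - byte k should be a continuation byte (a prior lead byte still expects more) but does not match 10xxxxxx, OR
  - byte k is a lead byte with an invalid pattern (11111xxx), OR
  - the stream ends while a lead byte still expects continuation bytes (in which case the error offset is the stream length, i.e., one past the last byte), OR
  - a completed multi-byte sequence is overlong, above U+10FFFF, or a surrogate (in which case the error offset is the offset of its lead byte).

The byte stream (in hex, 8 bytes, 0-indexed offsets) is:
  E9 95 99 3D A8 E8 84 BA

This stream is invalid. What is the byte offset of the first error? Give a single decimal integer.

Byte[0]=E9: 3-byte lead, need 2 cont bytes. acc=0x9
Byte[1]=95: continuation. acc=(acc<<6)|0x15=0x255
Byte[2]=99: continuation. acc=(acc<<6)|0x19=0x9559
Completed: cp=U+9559 (starts at byte 0)
Byte[3]=3D: 1-byte ASCII. cp=U+003D
Byte[4]=A8: INVALID lead byte (not 0xxx/110x/1110/11110)

Answer: 4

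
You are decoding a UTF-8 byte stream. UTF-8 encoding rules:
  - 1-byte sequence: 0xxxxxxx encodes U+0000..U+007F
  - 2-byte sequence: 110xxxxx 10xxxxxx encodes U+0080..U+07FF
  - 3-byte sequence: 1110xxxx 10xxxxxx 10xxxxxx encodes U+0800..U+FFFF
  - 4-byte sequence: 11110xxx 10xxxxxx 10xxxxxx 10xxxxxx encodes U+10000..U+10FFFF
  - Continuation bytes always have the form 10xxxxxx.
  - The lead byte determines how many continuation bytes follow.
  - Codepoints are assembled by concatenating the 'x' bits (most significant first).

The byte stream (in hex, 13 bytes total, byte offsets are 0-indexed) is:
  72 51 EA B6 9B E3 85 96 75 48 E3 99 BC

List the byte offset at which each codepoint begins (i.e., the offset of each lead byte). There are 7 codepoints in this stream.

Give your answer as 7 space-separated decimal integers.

Byte[0]=72: 1-byte ASCII. cp=U+0072
Byte[1]=51: 1-byte ASCII. cp=U+0051
Byte[2]=EA: 3-byte lead, need 2 cont bytes. acc=0xA
Byte[3]=B6: continuation. acc=(acc<<6)|0x36=0x2B6
Byte[4]=9B: continuation. acc=(acc<<6)|0x1B=0xAD9B
Completed: cp=U+AD9B (starts at byte 2)
Byte[5]=E3: 3-byte lead, need 2 cont bytes. acc=0x3
Byte[6]=85: continuation. acc=(acc<<6)|0x05=0xC5
Byte[7]=96: continuation. acc=(acc<<6)|0x16=0x3156
Completed: cp=U+3156 (starts at byte 5)
Byte[8]=75: 1-byte ASCII. cp=U+0075
Byte[9]=48: 1-byte ASCII. cp=U+0048
Byte[10]=E3: 3-byte lead, need 2 cont bytes. acc=0x3
Byte[11]=99: continuation. acc=(acc<<6)|0x19=0xD9
Byte[12]=BC: continuation. acc=(acc<<6)|0x3C=0x367C
Completed: cp=U+367C (starts at byte 10)

Answer: 0 1 2 5 8 9 10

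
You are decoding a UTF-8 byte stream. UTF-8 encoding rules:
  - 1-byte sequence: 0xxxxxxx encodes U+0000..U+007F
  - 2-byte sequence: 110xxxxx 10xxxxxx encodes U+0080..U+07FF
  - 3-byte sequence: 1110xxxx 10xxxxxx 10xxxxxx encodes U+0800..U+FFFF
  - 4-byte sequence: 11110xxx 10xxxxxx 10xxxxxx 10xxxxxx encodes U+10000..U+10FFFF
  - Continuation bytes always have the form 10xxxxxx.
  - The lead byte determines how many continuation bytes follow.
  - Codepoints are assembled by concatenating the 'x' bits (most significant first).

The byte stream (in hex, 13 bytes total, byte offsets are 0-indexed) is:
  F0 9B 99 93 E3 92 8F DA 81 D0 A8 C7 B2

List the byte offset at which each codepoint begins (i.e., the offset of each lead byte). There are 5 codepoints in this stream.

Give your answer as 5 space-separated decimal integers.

Byte[0]=F0: 4-byte lead, need 3 cont bytes. acc=0x0
Byte[1]=9B: continuation. acc=(acc<<6)|0x1B=0x1B
Byte[2]=99: continuation. acc=(acc<<6)|0x19=0x6D9
Byte[3]=93: continuation. acc=(acc<<6)|0x13=0x1B653
Completed: cp=U+1B653 (starts at byte 0)
Byte[4]=E3: 3-byte lead, need 2 cont bytes. acc=0x3
Byte[5]=92: continuation. acc=(acc<<6)|0x12=0xD2
Byte[6]=8F: continuation. acc=(acc<<6)|0x0F=0x348F
Completed: cp=U+348F (starts at byte 4)
Byte[7]=DA: 2-byte lead, need 1 cont bytes. acc=0x1A
Byte[8]=81: continuation. acc=(acc<<6)|0x01=0x681
Completed: cp=U+0681 (starts at byte 7)
Byte[9]=D0: 2-byte lead, need 1 cont bytes. acc=0x10
Byte[10]=A8: continuation. acc=(acc<<6)|0x28=0x428
Completed: cp=U+0428 (starts at byte 9)
Byte[11]=C7: 2-byte lead, need 1 cont bytes. acc=0x7
Byte[12]=B2: continuation. acc=(acc<<6)|0x32=0x1F2
Completed: cp=U+01F2 (starts at byte 11)

Answer: 0 4 7 9 11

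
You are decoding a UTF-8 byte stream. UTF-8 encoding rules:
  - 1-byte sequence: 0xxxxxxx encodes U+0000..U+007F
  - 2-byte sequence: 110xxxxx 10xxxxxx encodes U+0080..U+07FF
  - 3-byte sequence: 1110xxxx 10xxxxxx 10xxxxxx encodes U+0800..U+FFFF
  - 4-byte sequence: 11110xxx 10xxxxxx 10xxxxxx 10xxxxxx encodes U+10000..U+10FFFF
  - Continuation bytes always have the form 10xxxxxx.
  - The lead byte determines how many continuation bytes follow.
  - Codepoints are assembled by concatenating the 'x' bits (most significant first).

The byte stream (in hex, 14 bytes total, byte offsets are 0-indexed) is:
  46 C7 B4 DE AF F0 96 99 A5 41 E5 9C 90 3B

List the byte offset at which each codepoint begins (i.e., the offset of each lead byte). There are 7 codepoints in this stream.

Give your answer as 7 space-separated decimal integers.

Byte[0]=46: 1-byte ASCII. cp=U+0046
Byte[1]=C7: 2-byte lead, need 1 cont bytes. acc=0x7
Byte[2]=B4: continuation. acc=(acc<<6)|0x34=0x1F4
Completed: cp=U+01F4 (starts at byte 1)
Byte[3]=DE: 2-byte lead, need 1 cont bytes. acc=0x1E
Byte[4]=AF: continuation. acc=(acc<<6)|0x2F=0x7AF
Completed: cp=U+07AF (starts at byte 3)
Byte[5]=F0: 4-byte lead, need 3 cont bytes. acc=0x0
Byte[6]=96: continuation. acc=(acc<<6)|0x16=0x16
Byte[7]=99: continuation. acc=(acc<<6)|0x19=0x599
Byte[8]=A5: continuation. acc=(acc<<6)|0x25=0x16665
Completed: cp=U+16665 (starts at byte 5)
Byte[9]=41: 1-byte ASCII. cp=U+0041
Byte[10]=E5: 3-byte lead, need 2 cont bytes. acc=0x5
Byte[11]=9C: continuation. acc=(acc<<6)|0x1C=0x15C
Byte[12]=90: continuation. acc=(acc<<6)|0x10=0x5710
Completed: cp=U+5710 (starts at byte 10)
Byte[13]=3B: 1-byte ASCII. cp=U+003B

Answer: 0 1 3 5 9 10 13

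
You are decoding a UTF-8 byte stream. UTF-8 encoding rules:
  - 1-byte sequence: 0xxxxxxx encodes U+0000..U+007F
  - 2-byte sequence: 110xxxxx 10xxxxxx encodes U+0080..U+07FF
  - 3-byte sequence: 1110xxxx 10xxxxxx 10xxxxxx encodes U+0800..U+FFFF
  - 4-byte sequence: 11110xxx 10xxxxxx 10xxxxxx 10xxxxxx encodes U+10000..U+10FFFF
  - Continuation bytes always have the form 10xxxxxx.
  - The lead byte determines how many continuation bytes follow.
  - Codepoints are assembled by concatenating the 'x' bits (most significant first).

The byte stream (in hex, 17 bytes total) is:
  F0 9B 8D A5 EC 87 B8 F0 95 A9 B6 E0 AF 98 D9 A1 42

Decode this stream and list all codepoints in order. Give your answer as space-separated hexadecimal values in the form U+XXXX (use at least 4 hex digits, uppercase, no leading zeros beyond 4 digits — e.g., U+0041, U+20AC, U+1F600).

Answer: U+1B365 U+C1F8 U+15A76 U+0BD8 U+0661 U+0042

Derivation:
Byte[0]=F0: 4-byte lead, need 3 cont bytes. acc=0x0
Byte[1]=9B: continuation. acc=(acc<<6)|0x1B=0x1B
Byte[2]=8D: continuation. acc=(acc<<6)|0x0D=0x6CD
Byte[3]=A5: continuation. acc=(acc<<6)|0x25=0x1B365
Completed: cp=U+1B365 (starts at byte 0)
Byte[4]=EC: 3-byte lead, need 2 cont bytes. acc=0xC
Byte[5]=87: continuation. acc=(acc<<6)|0x07=0x307
Byte[6]=B8: continuation. acc=(acc<<6)|0x38=0xC1F8
Completed: cp=U+C1F8 (starts at byte 4)
Byte[7]=F0: 4-byte lead, need 3 cont bytes. acc=0x0
Byte[8]=95: continuation. acc=(acc<<6)|0x15=0x15
Byte[9]=A9: continuation. acc=(acc<<6)|0x29=0x569
Byte[10]=B6: continuation. acc=(acc<<6)|0x36=0x15A76
Completed: cp=U+15A76 (starts at byte 7)
Byte[11]=E0: 3-byte lead, need 2 cont bytes. acc=0x0
Byte[12]=AF: continuation. acc=(acc<<6)|0x2F=0x2F
Byte[13]=98: continuation. acc=(acc<<6)|0x18=0xBD8
Completed: cp=U+0BD8 (starts at byte 11)
Byte[14]=D9: 2-byte lead, need 1 cont bytes. acc=0x19
Byte[15]=A1: continuation. acc=(acc<<6)|0x21=0x661
Completed: cp=U+0661 (starts at byte 14)
Byte[16]=42: 1-byte ASCII. cp=U+0042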